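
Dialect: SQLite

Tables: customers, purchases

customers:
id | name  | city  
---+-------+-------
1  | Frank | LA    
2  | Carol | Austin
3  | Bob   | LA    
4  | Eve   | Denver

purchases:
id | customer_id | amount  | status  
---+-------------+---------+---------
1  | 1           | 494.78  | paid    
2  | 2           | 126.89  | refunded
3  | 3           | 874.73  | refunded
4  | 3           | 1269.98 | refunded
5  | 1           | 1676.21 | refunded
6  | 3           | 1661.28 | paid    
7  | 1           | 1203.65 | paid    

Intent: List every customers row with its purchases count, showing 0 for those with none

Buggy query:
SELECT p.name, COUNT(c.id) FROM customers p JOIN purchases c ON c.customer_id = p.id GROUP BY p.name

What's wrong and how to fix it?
Bug: An inner join excludes parents with zero children

Fix: Switch to LEFT JOIN to retain unmatched parent rows

Corrected query:
SELECT p.name, COUNT(c.id) FROM customers p LEFT JOIN purchases c ON c.customer_id = p.id GROUP BY p.name

Result:
name  | COUNT(c.id)
------+------------
Bob   | 3          
Carol | 1          
Eve   | 0          
Frank | 3          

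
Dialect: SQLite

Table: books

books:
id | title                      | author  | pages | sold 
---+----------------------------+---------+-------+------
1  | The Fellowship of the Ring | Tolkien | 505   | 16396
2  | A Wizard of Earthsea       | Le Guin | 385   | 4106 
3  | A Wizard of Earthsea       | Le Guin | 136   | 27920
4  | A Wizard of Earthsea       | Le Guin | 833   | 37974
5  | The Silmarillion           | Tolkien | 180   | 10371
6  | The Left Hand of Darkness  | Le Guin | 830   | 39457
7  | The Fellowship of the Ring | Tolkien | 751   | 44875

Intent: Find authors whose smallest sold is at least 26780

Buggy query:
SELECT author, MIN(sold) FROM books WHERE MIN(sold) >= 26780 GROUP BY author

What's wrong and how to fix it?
Bug: Aggregates like MIN are computed per group after WHERE runs

Fix: Replace WHERE with HAVING after the GROUP BY

Corrected query:
SELECT author, MIN(sold) FROM books GROUP BY author HAVING MIN(sold) >= 26780

Result:
(no rows)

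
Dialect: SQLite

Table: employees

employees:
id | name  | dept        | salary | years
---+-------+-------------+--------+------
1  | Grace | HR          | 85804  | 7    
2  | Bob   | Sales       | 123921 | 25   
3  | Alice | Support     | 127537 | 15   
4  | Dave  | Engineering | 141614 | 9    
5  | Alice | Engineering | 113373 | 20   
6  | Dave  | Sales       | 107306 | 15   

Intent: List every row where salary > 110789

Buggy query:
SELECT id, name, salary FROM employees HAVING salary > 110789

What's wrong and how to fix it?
Bug: This is a non-aggregate query (no GROUP BY, no aggregates), so in SQLite the HAVING clause is invalid here; a row-level condition belongs in WHERE

Fix: Use WHERE for row-level filtering

Corrected query:
SELECT id, name, salary FROM employees WHERE salary > 110789

Result:
id | name  | salary
---+-------+-------
2  | Bob   | 123921
3  | Alice | 127537
4  | Dave  | 141614
5  | Alice | 113373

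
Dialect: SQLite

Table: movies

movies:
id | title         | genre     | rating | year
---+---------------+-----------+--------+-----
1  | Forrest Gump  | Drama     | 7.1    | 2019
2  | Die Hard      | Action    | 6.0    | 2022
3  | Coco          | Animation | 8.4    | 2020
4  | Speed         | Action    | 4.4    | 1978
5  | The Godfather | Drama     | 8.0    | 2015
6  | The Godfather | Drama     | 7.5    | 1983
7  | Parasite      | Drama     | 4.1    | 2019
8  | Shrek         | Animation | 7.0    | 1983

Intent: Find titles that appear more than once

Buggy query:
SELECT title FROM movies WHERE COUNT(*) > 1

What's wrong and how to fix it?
Bug: WHERE can't reference COUNT(*); aggregates are computed after WHERE

Fix: Group first, then use HAVING for the count condition

Corrected query:
SELECT title FROM movies GROUP BY title HAVING COUNT(*) > 1

Result:
title        
-------------
The Godfather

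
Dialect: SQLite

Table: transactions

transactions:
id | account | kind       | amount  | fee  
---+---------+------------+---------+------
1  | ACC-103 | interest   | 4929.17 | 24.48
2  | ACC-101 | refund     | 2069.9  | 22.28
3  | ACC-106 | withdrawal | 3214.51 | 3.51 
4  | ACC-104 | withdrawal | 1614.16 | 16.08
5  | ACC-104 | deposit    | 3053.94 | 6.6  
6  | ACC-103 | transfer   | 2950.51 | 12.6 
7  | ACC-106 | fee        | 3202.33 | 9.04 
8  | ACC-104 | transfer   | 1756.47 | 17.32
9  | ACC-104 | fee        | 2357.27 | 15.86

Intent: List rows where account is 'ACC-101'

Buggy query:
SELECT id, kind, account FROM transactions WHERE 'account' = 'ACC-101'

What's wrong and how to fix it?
Bug: 'account' in single quotes is a string literal, not the column; the comparison is literal-vs-literal and never true

Fix: Remove the quotes around the column name (or use double quotes for an identifier)

Corrected query:
SELECT id, kind, account FROM transactions WHERE account = 'ACC-101'

Result:
id | kind   | account
---+--------+--------
2  | refund | ACC-101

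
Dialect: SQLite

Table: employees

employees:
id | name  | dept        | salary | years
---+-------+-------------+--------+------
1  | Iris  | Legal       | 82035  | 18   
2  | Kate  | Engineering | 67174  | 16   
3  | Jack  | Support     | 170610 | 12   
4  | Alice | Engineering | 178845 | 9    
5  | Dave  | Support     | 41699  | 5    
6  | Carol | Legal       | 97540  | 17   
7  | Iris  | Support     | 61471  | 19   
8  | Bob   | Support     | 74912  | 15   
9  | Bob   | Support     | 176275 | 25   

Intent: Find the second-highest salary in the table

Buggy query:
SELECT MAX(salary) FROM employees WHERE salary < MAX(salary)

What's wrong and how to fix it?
Bug: MAX(salary) on the right of the comparison is an aggregate-in-WHERE error

Fix: Compute the overall MAX in a subquery, then take MAX of rows below it

Corrected query:
SELECT MAX(salary) FROM employees WHERE salary < (SELECT MAX(salary) FROM employees)

Result:
MAX(salary)
-----------
176275     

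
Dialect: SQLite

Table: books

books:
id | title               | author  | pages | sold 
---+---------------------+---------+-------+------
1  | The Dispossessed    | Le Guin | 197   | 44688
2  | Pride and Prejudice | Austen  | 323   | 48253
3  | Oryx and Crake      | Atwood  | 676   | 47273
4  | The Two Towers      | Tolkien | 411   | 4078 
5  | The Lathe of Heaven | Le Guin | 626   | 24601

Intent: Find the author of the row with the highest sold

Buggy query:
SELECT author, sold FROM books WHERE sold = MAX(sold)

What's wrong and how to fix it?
Bug: MAX(sold) is an aggregate and cannot be used directly in WHERE

Fix: Wrap MAX in a scalar subquery so WHERE compares against a single value

Corrected query:
SELECT author, sold FROM books WHERE sold = (SELECT MAX(sold) FROM books)

Result:
author | sold 
-------+------
Austen | 48253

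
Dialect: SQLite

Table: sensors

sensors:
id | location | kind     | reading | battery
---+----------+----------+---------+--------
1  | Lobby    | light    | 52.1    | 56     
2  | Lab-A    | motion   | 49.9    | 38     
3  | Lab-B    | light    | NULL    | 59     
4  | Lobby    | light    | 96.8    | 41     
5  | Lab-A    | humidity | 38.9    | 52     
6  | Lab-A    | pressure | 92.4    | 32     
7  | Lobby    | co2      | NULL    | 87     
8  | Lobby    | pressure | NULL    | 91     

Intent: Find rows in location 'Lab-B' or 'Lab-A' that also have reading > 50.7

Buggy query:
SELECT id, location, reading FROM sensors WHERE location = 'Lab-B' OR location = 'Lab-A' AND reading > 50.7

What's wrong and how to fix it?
Bug: Without parentheses, AND is evaluated before OR, so the reading filter only applies to the 'Lab-A' branch

Fix: Add parentheses around the OR so the AND applies to both alternatives

Corrected query:
SELECT id, location, reading FROM sensors WHERE (location = 'Lab-B' OR location = 'Lab-A') AND reading > 50.7

Result:
id | location | reading
---+----------+--------
6  | Lab-A    | 92.4   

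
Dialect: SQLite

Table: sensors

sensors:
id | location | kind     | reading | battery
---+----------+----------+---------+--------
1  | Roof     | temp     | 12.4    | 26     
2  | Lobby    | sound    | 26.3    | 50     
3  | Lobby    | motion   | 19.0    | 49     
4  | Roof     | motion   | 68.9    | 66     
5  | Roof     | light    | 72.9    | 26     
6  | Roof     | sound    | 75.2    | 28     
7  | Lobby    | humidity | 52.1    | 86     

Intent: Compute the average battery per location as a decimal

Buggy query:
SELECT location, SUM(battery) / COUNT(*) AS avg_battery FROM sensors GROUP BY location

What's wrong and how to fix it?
Bug: Both operands are integers, so '/' performs integer division and truncates

Fix: Multiply by 1.0 (or CAST to REAL) to force floating-point division

Corrected query:
SELECT location, SUM(battery) * 1.0 / COUNT(*) AS avg_battery FROM sensors GROUP BY location

Result:
location | avg_battery
---------+------------
Lobby    | 61.666667  
Roof     | 36.5       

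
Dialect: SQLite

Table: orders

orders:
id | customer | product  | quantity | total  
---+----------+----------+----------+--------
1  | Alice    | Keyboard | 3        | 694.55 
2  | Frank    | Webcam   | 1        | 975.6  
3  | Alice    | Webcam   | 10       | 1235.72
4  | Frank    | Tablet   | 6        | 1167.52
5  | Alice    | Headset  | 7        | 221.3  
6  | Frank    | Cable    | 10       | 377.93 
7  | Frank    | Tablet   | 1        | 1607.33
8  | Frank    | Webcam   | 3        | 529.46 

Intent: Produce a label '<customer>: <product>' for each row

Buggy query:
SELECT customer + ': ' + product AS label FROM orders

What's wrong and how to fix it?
Bug: SQLite uses || for string concatenation; + coerces text to numbers (yielding 0)

Fix: Replace + with || to concatenate text

Corrected query:
SELECT customer || ': ' || product AS label FROM orders

Result:
label          
---------------
Alice: Keyboard
Frank: Webcam  
Alice: Webcam  
Frank: Tablet  
Alice: Headset 
Frank: Cable   
Frank: Tablet  
Frank: Webcam  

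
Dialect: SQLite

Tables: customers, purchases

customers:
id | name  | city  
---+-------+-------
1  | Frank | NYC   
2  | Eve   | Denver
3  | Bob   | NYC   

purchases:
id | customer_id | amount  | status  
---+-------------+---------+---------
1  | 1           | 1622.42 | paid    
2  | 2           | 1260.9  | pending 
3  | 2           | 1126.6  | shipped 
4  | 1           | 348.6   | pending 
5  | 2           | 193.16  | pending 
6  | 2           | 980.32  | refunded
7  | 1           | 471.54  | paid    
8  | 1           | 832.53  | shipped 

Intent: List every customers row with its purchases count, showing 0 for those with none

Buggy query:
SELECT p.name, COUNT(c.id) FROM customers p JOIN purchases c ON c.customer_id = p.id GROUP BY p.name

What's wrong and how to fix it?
Bug: INNER JOIN drops customers rows that have no matching purchases rows

Fix: Use LEFT JOIN so parents without children still appear (COUNT(c.id) gives 0)

Corrected query:
SELECT p.name, COUNT(c.id) FROM customers p LEFT JOIN purchases c ON c.customer_id = p.id GROUP BY p.name

Result:
name  | COUNT(c.id)
------+------------
Bob   | 0          
Eve   | 4          
Frank | 4          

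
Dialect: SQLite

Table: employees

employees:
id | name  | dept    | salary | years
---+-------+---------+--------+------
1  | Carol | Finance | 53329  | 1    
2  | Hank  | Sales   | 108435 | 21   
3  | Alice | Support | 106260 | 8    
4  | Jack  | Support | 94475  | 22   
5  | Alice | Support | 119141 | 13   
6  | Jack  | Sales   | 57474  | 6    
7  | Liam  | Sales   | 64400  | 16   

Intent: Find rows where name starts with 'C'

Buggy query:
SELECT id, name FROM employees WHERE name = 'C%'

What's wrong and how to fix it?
Bug: Wildcards only work with LIKE; '=' treats '%' as a literal character

Fix: Use LIKE for wildcard pattern matching

Corrected query:
SELECT id, name FROM employees WHERE name LIKE 'C%'

Result:
id | name 
---+------
1  | Carol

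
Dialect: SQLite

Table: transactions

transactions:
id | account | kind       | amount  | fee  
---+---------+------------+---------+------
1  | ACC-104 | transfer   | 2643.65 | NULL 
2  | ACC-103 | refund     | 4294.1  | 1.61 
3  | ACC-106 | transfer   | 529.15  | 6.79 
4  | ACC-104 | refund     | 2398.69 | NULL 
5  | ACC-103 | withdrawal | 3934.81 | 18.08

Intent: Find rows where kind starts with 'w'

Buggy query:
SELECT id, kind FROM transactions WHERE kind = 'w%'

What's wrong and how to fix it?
Bug: '=' compares the literal string including the % character; pattern matching needs LIKE

Fix: Replace '=' with LIKE so 'w%' is treated as a pattern

Corrected query:
SELECT id, kind FROM transactions WHERE kind LIKE 'w%'

Result:
id | kind      
---+-----------
5  | withdrawal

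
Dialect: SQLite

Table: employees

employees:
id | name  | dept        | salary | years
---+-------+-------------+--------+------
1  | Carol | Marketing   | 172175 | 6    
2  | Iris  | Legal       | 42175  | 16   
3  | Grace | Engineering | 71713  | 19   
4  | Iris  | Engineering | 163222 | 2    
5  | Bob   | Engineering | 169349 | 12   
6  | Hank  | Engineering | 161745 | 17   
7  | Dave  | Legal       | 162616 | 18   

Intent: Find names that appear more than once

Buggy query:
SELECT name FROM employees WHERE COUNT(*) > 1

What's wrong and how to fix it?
Bug: WHERE can't reference COUNT(*); aggregates are computed after WHERE

Fix: Group first, then use HAVING for the count condition

Corrected query:
SELECT name FROM employees GROUP BY name HAVING COUNT(*) > 1

Result:
name
----
Iris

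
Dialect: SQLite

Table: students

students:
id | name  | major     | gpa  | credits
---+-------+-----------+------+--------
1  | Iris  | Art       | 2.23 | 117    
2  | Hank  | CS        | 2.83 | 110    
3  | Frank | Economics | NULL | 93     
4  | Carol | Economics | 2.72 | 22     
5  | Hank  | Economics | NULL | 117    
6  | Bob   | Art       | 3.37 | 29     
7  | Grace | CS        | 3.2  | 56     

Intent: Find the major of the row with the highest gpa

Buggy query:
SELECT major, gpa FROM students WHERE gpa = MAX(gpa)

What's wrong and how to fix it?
Bug: WHERE is evaluated per row; an aggregate over the whole table isn't defined there

Fix: Use a subquery: WHERE gpa = (SELECT MAX(gpa) FROM students)

Corrected query:
SELECT major, gpa FROM students WHERE gpa = (SELECT MAX(gpa) FROM students)

Result:
major | gpa 
------+-----
Art   | 3.37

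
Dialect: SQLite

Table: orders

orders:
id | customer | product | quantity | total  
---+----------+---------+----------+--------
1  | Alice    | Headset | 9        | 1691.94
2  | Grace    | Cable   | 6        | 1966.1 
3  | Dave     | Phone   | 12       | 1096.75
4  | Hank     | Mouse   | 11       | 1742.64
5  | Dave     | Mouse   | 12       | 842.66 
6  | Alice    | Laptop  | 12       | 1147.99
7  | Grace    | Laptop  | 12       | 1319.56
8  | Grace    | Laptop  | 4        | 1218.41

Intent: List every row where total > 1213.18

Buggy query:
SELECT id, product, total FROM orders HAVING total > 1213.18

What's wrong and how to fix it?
Bug: This is a non-aggregate query (no GROUP BY, no aggregates), so in SQLite the HAVING clause is invalid here; a row-level condition belongs in WHERE

Fix: Use WHERE for row-level filtering

Corrected query:
SELECT id, product, total FROM orders WHERE total > 1213.18

Result:
id | product | total  
---+---------+--------
1  | Headset | 1691.94
2  | Cable   | 1966.1 
4  | Mouse   | 1742.64
7  | Laptop  | 1319.56
8  | Laptop  | 1218.41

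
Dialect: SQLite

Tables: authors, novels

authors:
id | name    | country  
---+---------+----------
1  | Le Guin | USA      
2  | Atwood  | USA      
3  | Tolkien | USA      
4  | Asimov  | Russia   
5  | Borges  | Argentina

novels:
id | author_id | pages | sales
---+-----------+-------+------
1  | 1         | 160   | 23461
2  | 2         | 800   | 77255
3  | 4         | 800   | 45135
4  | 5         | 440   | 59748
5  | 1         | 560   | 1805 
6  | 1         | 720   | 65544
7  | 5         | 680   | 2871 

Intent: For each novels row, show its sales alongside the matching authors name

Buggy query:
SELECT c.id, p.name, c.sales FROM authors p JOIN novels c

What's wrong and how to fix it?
Bug: JOIN with no ON clause produces a cartesian product; every novels row pairs with every authors row

Fix: Specify the join condition linking the foreign key to the parent id

Corrected query:
SELECT c.id, p.name, c.sales FROM authors p JOIN novels c ON c.author_id = p.id

Result:
id | name    | sales
---+---------+------
1  | Le Guin | 23461
2  | Atwood  | 77255
3  | Asimov  | 45135
4  | Borges  | 59748
5  | Le Guin | 1805 
6  | Le Guin | 65544
7  | Borges  | 2871 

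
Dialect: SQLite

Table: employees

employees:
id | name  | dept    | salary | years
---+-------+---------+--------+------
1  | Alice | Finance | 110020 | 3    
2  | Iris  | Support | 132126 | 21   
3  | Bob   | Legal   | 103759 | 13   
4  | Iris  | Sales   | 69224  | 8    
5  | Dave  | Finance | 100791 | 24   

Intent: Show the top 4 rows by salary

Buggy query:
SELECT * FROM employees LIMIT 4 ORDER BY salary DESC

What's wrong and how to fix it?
Bug: LIMIT must come after ORDER BY

Fix: Swap the clauses: ORDER BY first, then LIMIT

Corrected query:
SELECT * FROM employees ORDER BY salary DESC LIMIT 4

Result:
id | name  | dept    | salary | years
---+-------+---------+--------+------
2  | Iris  | Support | 132126 | 21   
1  | Alice | Finance | 110020 | 3    
3  | Bob   | Legal   | 103759 | 13   
5  | Dave  | Finance | 100791 | 24   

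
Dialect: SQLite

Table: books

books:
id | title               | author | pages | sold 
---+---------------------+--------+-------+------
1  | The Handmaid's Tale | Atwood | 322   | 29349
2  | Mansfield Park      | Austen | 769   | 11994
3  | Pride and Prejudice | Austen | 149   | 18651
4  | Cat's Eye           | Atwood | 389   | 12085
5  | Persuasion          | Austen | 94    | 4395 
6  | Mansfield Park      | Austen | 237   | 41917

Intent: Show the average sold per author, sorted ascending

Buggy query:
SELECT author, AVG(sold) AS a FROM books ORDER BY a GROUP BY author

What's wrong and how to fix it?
Bug: ORDER BY appears before GROUP BY; SQL clause order requires GROUP BY first

Fix: Move ORDER BY to the end, after GROUP BY

Corrected query:
SELECT author, AVG(sold) AS a FROM books GROUP BY author ORDER BY a

Result:
author | a       
-------+---------
Austen | 19239.25
Atwood | 20717   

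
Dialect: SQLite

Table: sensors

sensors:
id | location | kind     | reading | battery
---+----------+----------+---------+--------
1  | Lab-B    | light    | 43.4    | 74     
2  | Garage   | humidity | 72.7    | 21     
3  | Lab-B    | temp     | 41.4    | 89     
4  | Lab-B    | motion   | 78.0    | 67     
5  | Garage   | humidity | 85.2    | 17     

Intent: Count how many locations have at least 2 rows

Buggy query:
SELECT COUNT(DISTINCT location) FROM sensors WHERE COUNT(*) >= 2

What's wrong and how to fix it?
Bug: COUNT(*) cannot appear in WHERE; the per-group count doesn't exist yet

Fix: Use a subquery that GROUPs and filters with HAVING, then count its rows

Corrected query:
SELECT COUNT(*) FROM (SELECT location FROM sensors GROUP BY location HAVING COUNT(*) >= 2)

Result:
COUNT(*)
--------
2       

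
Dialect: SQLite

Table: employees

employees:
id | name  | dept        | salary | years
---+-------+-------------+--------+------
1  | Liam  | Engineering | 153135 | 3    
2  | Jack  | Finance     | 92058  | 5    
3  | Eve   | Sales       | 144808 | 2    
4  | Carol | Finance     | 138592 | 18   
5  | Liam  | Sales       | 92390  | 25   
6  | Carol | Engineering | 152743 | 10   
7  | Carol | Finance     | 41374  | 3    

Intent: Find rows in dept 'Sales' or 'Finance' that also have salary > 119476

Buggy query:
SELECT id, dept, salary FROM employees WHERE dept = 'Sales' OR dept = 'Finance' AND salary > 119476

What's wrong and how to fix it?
Bug: AND binds tighter than OR, so this parses as dept = 'Sales' OR (dept = 'Finance' AND salary > 119476)

Fix: Add parentheses around the OR so the AND applies to both alternatives

Corrected query:
SELECT id, dept, salary FROM employees WHERE (dept = 'Sales' OR dept = 'Finance') AND salary > 119476

Result:
id | dept    | salary
---+---------+-------
3  | Sales   | 144808
4  | Finance | 138592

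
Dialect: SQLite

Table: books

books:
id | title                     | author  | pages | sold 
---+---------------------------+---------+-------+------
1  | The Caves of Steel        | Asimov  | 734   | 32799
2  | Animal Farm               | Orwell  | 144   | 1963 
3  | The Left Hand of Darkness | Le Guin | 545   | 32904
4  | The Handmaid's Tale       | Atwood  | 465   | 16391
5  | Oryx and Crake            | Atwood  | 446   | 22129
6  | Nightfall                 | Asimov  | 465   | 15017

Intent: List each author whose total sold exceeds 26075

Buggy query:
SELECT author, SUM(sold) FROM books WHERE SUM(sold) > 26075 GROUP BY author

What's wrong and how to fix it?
Bug: WHERE runs before GROUP BY, so aggregates aren't available there

Fix: Move the aggregate condition to a HAVING clause

Corrected query:
SELECT author, SUM(sold) FROM books GROUP BY author HAVING SUM(sold) > 26075

Result:
author  | SUM(sold)
--------+----------
Asimov  | 47816    
Atwood  | 38520    
Le Guin | 32904    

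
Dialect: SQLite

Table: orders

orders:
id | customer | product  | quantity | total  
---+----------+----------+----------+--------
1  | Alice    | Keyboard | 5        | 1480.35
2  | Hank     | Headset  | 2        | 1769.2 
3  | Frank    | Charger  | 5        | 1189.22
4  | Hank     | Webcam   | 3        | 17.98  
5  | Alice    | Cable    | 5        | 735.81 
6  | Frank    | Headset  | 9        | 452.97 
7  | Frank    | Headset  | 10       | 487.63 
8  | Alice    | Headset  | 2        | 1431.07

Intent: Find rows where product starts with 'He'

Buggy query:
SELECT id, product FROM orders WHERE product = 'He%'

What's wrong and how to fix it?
Bug: '=' compares the literal string including the % character; pattern matching needs LIKE

Fix: Use LIKE for wildcard pattern matching

Corrected query:
SELECT id, product FROM orders WHERE product LIKE 'He%'

Result:
id | product
---+--------
2  | Headset
6  | Headset
7  | Headset
8  | Headset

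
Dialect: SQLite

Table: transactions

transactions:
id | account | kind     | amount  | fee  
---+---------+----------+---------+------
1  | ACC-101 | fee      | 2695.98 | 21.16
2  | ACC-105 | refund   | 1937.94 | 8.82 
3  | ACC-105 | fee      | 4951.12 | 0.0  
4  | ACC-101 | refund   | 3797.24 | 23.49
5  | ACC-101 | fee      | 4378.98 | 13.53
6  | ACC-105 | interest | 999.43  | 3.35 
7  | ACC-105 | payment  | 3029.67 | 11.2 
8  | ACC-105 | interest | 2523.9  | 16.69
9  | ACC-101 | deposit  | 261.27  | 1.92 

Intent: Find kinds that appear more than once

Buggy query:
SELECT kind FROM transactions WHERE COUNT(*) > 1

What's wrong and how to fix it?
Bug: WHERE can't reference COUNT(*); aggregates are computed after WHERE

Fix: Group first, then use HAVING for the count condition

Corrected query:
SELECT kind FROM transactions GROUP BY kind HAVING COUNT(*) > 1

Result:
kind    
--------
fee     
interest
refund  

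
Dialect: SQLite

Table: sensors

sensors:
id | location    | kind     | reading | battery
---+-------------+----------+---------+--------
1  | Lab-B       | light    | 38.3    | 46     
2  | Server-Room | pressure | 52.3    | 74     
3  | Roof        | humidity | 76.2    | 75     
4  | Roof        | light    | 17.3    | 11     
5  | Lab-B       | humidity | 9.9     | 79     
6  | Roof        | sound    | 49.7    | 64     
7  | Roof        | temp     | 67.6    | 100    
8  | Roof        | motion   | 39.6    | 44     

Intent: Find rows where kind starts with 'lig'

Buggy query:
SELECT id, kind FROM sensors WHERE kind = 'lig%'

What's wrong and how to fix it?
Bug: Wildcards only work with LIKE; '=' treats '%' as a literal character

Fix: Replace '=' with LIKE so 'lig%' is treated as a pattern

Corrected query:
SELECT id, kind FROM sensors WHERE kind LIKE 'lig%'

Result:
id | kind 
---+------
1  | light
4  | light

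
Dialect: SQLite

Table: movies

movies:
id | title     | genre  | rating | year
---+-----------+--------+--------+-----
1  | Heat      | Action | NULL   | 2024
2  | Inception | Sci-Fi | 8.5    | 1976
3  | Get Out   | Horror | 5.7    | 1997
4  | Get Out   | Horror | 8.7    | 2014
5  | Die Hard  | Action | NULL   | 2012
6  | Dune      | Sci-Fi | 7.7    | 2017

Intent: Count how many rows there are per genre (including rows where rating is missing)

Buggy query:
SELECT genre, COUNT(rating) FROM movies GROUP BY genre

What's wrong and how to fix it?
Bug: COUNT(column) counts non-NULL values only; rows with NULL rating aren't counted

Fix: Use COUNT(*) to count all rows regardless of NULL

Corrected query:
SELECT genre, COUNT(*) FROM movies GROUP BY genre

Result:
genre  | COUNT(*)
-------+---------
Action | 2       
Horror | 2       
Sci-Fi | 2       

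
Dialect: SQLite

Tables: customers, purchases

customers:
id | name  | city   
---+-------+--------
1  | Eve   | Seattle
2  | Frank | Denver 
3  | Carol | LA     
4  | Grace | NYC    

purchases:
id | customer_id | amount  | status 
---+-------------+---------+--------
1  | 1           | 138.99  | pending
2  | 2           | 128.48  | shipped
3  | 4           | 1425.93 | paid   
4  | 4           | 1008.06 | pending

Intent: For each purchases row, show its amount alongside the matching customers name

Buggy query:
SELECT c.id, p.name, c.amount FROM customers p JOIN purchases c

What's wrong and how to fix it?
Bug: Missing join condition: each purchases row is matched to all customers rows instead of just its own

Fix: Add ON c.customer_id = p.id to the JOIN

Corrected query:
SELECT c.id, p.name, c.amount FROM customers p JOIN purchases c ON c.customer_id = p.id

Result:
id | name  | amount 
---+-------+--------
1  | Eve   | 138.99 
2  | Frank | 128.48 
3  | Grace | 1425.93
4  | Grace | 1008.06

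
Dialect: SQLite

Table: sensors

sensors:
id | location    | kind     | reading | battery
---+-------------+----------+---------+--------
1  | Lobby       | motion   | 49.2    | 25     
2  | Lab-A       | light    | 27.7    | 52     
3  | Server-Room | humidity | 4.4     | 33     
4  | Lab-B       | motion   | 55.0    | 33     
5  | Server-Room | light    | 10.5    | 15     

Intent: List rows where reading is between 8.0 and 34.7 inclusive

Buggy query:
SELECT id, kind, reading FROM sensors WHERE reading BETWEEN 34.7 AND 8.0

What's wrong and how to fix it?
Bug: The bounds are reversed; BETWEEN a AND b requires a <= b to match anything

Fix: Swap the bounds so the smaller value comes first

Corrected query:
SELECT id, kind, reading FROM sensors WHERE reading BETWEEN 8.0 AND 34.7

Result:
id | kind  | reading
---+-------+--------
2  | light | 27.7   
5  | light | 10.5   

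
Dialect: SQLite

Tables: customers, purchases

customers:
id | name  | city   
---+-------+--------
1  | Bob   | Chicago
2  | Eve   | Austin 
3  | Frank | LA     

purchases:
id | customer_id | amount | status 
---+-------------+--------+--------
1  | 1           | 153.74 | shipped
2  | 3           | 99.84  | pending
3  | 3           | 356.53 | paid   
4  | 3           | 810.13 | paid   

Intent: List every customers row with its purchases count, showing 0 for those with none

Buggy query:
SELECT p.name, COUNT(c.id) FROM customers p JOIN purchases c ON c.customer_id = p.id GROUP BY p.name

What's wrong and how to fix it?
Bug: INNER JOIN drops customers rows that have no matching purchases rows

Fix: Use LEFT JOIN so parents without children still appear (COUNT(c.id) gives 0)

Corrected query:
SELECT p.name, COUNT(c.id) FROM customers p LEFT JOIN purchases c ON c.customer_id = p.id GROUP BY p.name

Result:
name  | COUNT(c.id)
------+------------
Bob   | 1          
Eve   | 0          
Frank | 3          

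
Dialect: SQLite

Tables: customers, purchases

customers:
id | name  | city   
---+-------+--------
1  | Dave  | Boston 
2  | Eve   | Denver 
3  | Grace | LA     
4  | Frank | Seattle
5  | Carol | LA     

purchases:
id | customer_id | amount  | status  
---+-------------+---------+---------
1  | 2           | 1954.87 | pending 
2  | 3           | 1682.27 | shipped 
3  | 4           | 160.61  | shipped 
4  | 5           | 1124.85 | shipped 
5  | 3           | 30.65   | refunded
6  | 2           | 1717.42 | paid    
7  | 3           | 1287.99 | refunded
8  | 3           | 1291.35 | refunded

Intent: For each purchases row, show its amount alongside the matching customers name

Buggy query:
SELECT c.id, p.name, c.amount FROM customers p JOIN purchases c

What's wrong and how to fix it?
Bug: JOIN with no ON clause produces a cartesian product; every purchases row pairs with every customers row

Fix: Specify the join condition linking the foreign key to the parent id

Corrected query:
SELECT c.id, p.name, c.amount FROM customers p JOIN purchases c ON c.customer_id = p.id

Result:
id | name  | amount 
---+-------+--------
1  | Eve   | 1954.87
2  | Grace | 1682.27
3  | Frank | 160.61 
4  | Carol | 1124.85
5  | Grace | 30.65  
6  | Eve   | 1717.42
7  | Grace | 1287.99
8  | Grace | 1291.35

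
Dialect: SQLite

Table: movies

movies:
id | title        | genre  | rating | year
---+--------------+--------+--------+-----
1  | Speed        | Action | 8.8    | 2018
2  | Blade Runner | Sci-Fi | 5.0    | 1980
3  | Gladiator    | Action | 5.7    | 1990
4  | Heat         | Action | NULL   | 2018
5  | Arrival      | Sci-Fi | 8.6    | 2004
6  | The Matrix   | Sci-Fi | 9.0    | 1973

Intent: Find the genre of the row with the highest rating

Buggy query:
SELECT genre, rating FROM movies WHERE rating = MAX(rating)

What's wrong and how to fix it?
Bug: WHERE is evaluated per row; an aggregate over the whole table isn't defined there

Fix: Wrap MAX in a scalar subquery so WHERE compares against a single value

Corrected query:
SELECT genre, rating FROM movies WHERE rating = (SELECT MAX(rating) FROM movies)

Result:
genre  | rating
-------+-------
Sci-Fi | 9     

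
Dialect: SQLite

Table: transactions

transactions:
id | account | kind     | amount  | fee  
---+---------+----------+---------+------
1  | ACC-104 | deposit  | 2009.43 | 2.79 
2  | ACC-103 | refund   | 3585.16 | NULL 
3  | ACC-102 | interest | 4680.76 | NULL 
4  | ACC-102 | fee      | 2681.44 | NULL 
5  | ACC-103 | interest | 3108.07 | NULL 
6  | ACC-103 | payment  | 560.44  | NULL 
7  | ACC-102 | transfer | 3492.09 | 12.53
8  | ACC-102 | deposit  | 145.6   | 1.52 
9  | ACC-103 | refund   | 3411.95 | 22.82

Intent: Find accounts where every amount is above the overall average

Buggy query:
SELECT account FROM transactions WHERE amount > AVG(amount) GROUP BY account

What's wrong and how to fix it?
Bug: WHERE evaluates per row before aggregation, so AVG() is unavailable

Fix: Use a subquery for AVG and a HAVING MIN(...) filter so the condition holds for every row in the group

Corrected query:
SELECT account FROM transactions GROUP BY account HAVING MIN(amount) > (SELECT AVG(amount) FROM transactions)

Result:
(no rows)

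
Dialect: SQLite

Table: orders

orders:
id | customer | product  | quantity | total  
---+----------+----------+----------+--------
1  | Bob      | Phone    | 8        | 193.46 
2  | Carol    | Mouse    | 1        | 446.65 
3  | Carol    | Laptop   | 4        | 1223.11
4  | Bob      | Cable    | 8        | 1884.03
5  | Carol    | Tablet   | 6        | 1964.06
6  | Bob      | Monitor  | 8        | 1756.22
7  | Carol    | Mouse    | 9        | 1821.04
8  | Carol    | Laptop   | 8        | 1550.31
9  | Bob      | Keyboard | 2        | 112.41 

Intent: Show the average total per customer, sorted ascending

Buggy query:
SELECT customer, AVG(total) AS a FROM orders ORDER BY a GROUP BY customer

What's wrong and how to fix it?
Bug: GROUP BY must precede ORDER BY

Fix: Move ORDER BY to the end, after GROUP BY

Corrected query:
SELECT customer, AVG(total) AS a FROM orders GROUP BY customer ORDER BY a

Result:
customer | a       
---------+---------
Bob      | 986.53  
Carol    | 1401.034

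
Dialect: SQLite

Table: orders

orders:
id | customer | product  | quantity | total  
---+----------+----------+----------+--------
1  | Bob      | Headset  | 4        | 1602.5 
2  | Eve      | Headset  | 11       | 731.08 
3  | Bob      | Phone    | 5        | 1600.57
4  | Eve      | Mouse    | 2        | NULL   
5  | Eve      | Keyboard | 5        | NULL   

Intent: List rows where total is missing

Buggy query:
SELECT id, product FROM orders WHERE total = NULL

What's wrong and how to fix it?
Bug: '= NULL' is always unknown in SQL three-valued logic, so no rows match

Fix: Replace '= NULL' with 'IS NULL'

Corrected query:
SELECT id, product FROM orders WHERE total IS NULL

Result:
id | product 
---+---------
4  | Mouse   
5  | Keyboard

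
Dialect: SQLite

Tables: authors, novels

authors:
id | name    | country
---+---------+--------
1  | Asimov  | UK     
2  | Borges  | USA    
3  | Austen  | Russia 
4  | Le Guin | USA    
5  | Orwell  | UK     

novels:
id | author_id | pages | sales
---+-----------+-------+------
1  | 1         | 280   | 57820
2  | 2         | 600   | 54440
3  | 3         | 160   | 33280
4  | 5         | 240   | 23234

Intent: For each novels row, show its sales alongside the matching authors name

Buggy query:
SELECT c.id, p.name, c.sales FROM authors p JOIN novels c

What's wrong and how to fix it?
Bug: Missing join condition: each novels row is matched to all authors rows instead of just its own

Fix: Specify the join condition linking the foreign key to the parent id

Corrected query:
SELECT c.id, p.name, c.sales FROM authors p JOIN novels c ON c.author_id = p.id

Result:
id | name   | sales
---+--------+------
1  | Asimov | 57820
2  | Borges | 54440
3  | Austen | 33280
4  | Orwell | 23234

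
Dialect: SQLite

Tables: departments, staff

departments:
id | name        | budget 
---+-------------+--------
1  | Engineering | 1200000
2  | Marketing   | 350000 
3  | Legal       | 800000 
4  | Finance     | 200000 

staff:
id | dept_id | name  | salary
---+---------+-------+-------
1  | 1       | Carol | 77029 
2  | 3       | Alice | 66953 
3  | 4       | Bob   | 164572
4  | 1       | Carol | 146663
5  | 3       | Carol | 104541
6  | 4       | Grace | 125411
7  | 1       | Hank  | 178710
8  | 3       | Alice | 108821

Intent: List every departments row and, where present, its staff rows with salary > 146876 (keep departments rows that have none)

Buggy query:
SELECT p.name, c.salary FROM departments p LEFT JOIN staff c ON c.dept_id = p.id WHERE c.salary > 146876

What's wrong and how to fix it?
Bug: Filtering c.salary in WHERE discards the NULL rows produced by LEFT JOIN, turning it into an inner join

Fix: Move the right-table condition into the ON clause so unmatched parents are kept

Corrected query:
SELECT p.name, c.salary FROM departments p LEFT JOIN staff c ON c.dept_id = p.id AND c.salary > 146876

Result:
name        | salary
------------+-------
Engineering | 178710
Marketing   | NULL  
Legal       | NULL  
Finance     | 164572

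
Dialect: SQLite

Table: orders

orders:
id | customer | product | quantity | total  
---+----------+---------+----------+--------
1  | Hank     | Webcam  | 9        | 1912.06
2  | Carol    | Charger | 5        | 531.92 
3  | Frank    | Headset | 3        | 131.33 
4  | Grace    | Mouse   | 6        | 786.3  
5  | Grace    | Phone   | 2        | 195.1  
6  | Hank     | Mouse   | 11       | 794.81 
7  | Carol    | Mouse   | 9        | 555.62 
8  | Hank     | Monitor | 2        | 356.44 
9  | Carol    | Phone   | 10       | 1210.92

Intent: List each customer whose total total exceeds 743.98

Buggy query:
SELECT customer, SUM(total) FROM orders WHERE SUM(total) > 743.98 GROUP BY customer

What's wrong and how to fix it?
Bug: Aggregate functions cannot appear in a WHERE clause

Fix: Move the aggregate condition to a HAVING clause

Corrected query:
SELECT customer, SUM(total) FROM orders GROUP BY customer HAVING SUM(total) > 743.98

Result:
customer | SUM(total)
---------+-----------
Carol    | 2298.46   
Grace    | 981.4     
Hank     | 3063.31   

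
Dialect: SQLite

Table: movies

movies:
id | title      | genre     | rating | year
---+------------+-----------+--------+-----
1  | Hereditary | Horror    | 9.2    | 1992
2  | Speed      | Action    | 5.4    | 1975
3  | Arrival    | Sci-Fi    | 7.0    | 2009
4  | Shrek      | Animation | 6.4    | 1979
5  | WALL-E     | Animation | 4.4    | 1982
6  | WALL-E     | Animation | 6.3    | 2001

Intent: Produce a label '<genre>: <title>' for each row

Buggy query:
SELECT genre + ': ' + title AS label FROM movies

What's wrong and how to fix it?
Bug: '+' is numeric addition; on text columns SQLite converts them to 0 instead of concatenating

Fix: Replace + with || to concatenate text

Corrected query:
SELECT genre || ': ' || title AS label FROM movies

Result:
label             
------------------
Horror: Hereditary
Action: Speed     
Sci-Fi: Arrival   
Animation: Shrek  
Animation: WALL-E 
Animation: WALL-E 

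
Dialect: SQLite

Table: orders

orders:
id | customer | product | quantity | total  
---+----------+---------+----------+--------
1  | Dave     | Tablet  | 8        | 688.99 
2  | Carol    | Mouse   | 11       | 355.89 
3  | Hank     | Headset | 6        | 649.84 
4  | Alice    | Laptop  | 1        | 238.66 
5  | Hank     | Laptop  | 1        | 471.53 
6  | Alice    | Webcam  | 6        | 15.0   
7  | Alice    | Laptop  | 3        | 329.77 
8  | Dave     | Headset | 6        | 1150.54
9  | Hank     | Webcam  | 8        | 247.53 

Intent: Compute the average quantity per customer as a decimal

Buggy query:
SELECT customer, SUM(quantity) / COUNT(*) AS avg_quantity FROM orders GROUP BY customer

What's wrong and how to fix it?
Bug: SUM(quantity) and COUNT(*) are both integers; the division truncates the fractional part

Fix: Multiply by 1.0 (or CAST to REAL) to force floating-point division

Corrected query:
SELECT customer, SUM(quantity) * 1.0 / COUNT(*) AS avg_quantity FROM orders GROUP BY customer

Result:
customer | avg_quantity
---------+-------------
Alice    | 3.333333    
Carol    | 11          
Dave     | 7           
Hank     | 5           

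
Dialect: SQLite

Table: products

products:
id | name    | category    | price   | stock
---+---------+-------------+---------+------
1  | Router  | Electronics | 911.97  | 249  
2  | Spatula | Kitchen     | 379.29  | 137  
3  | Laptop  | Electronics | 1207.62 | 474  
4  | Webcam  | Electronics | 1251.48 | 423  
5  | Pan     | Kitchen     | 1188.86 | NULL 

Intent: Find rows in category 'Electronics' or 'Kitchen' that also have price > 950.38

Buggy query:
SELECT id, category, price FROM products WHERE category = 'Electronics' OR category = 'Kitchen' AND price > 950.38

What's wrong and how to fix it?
Bug: Without parentheses, AND is evaluated before OR, so the price filter only applies to the 'Kitchen' branch

Fix: Add parentheses around the OR so the AND applies to both alternatives

Corrected query:
SELECT id, category, price FROM products WHERE (category = 'Electronics' OR category = 'Kitchen') AND price > 950.38

Result:
id | category    | price  
---+-------------+--------
3  | Electronics | 1207.62
4  | Electronics | 1251.48
5  | Kitchen     | 1188.86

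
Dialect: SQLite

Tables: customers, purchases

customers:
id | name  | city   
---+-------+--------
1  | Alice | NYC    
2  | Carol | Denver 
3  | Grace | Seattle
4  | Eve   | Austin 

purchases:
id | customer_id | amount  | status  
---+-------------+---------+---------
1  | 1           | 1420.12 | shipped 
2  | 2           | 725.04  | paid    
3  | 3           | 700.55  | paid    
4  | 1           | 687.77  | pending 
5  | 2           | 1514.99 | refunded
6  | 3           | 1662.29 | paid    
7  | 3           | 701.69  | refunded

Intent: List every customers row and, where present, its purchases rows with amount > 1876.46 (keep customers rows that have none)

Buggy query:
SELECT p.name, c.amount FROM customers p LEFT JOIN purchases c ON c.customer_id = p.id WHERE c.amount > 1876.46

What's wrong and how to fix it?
Bug: A WHERE condition on the right-hand table after LEFT JOIN drops unmatched parents

Fix: Move the right-table condition into the ON clause so unmatched parents are kept

Corrected query:
SELECT p.name, c.amount FROM customers p LEFT JOIN purchases c ON c.customer_id = p.id AND c.amount > 1876.46

Result:
name  | amount
------+-------
Alice | NULL  
Carol | NULL  
Grace | NULL  
Eve   | NULL  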